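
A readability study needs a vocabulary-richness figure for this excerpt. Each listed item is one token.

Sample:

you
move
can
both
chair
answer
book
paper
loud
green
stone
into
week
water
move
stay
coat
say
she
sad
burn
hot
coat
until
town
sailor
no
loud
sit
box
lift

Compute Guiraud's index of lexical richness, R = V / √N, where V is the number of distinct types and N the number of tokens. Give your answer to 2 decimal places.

5.03

N = 31, V = 28.
√N = 5.567764
R = 28 / 5.567764 = 5.03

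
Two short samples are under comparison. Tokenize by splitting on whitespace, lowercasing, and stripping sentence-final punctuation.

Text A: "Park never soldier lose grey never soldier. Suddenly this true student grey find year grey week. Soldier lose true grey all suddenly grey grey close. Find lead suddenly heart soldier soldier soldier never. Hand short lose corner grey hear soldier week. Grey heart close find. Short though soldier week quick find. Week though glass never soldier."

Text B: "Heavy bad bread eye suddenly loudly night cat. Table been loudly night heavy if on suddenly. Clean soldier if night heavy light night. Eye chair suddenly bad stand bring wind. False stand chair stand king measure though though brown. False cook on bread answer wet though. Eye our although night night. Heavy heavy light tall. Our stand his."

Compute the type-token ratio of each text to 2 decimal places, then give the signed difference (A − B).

TTR(A) = 23/56 = 0.41
TTR(B) = 31/58 = 0.53
Difference = 0.41 − 0.53 = -0.12

-0.12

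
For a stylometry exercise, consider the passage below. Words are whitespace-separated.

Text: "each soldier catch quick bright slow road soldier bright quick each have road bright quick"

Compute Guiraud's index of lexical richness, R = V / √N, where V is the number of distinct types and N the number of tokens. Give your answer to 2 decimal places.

N = 15, V = 8.
√N = 3.872983
R = 8 / 3.872983 = 2.07

2.07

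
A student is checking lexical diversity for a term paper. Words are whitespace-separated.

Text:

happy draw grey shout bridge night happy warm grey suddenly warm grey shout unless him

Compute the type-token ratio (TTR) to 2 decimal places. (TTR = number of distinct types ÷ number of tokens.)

0.67

N = 15 tokens, V = 10 types.
TTR = V / N = 10 / 15 = 0.67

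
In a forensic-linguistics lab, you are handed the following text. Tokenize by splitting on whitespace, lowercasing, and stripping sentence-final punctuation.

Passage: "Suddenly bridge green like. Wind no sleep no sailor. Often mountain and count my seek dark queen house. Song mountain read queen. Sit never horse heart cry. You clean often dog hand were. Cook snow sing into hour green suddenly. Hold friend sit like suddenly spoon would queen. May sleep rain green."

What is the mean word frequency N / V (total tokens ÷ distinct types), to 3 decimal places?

N = 52 tokens, V = 40 types.
Mean frequency = N / V = 52 / 40 = 1.300

1.300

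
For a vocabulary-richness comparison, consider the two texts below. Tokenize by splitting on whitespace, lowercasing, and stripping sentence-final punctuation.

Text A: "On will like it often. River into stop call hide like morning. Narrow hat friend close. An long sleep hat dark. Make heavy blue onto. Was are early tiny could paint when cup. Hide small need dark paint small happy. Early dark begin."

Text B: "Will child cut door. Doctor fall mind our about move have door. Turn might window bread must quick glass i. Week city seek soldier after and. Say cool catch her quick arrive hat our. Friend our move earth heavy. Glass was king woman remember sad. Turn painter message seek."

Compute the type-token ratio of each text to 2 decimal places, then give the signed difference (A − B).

TTR(A) = 35/43 = 0.81
TTR(B) = 41/49 = 0.84
Difference = 0.81 − 0.84 = -0.03

-0.03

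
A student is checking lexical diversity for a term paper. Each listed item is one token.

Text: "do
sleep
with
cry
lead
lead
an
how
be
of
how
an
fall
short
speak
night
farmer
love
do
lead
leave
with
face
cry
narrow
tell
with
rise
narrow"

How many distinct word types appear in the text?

Distinct types: {an, be, cry, do, face, fall, farmer, how, lead, leave, love, narrow, night, of, rise, short, sleep, speak, tell, with}
V = 20

20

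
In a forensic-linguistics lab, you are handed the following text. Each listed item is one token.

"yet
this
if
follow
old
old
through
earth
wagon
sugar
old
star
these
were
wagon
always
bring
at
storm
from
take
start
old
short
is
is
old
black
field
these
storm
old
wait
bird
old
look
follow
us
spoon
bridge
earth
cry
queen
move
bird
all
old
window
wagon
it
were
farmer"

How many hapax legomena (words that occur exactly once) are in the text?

27

Frequencies: old:8, wagon:3, follow:2, earth:2, these:2, were:2, storm:2, is:2, bird:2, yet:1, this:1, if:1, through:1, sugar:1, star:1, always:1, bring:1, at:1, from:1, take:1, … (16 more, each freq 1)
Hapax (freq=1): all, always, at, black, bridge, bring, cry, farmer, field, from, if, it, look, move, queen, short, spoon, star, start, sugar, take, this, through, us, wait, window, yet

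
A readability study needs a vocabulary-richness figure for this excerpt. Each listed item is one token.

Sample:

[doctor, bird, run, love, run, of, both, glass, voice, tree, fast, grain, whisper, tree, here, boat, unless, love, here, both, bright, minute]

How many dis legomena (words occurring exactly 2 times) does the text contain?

Frequencies: run:2, love:2, both:2, tree:2, here:2, doctor:1, bird:1, of:1, glass:1, voice:1, fast:1, grain:1, whisper:1, boat:1, unless:1, bright:1, minute:1
Words with frequency 2: both, here, love, run, tree

5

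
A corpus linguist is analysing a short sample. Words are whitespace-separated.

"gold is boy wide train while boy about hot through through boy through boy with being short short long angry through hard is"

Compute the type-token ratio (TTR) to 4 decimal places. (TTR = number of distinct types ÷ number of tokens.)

0.6522

N = 23 tokens, V = 15 types.
TTR = V / N = 15 / 23 = 0.6522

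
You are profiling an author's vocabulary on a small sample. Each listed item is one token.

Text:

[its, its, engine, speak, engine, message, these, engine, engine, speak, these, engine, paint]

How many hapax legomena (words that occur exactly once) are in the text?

2

Frequencies: engine:5, its:2, speak:2, these:2, message:1, paint:1
Hapax (freq=1): message, paint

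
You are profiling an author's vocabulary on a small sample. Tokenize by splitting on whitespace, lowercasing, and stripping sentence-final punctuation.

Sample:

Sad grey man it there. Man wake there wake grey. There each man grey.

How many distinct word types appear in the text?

Distinct types: {each, grey, it, man, sad, there, wake}
V = 7

7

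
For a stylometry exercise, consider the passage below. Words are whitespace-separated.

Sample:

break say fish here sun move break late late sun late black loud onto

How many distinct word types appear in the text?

Distinct types: {black, break, fish, here, late, loud, move, onto, say, sun}
V = 10

10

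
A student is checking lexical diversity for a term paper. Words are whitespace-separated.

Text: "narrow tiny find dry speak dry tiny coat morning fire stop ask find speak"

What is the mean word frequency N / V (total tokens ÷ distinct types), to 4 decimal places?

N = 14 tokens, V = 10 types.
Mean frequency = N / V = 14 / 10 = 1.4000

1.4000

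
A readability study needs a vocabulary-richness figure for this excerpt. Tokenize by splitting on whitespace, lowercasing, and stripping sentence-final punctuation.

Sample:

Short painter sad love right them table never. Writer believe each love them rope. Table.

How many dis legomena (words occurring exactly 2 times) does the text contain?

Frequencies: love:2, them:2, table:2, short:1, painter:1, sad:1, right:1, never:1, writer:1, believe:1, each:1, rope:1
Words with frequency 2: love, table, them

3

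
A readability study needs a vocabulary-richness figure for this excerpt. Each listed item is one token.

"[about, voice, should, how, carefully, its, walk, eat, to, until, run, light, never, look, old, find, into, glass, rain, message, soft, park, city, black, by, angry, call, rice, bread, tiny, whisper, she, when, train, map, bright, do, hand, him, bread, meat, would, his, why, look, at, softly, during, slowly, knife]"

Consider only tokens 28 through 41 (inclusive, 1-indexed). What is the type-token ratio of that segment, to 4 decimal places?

0.9286

Segment tokens 28–41: rice, bread, tiny, whisper, she, when, train, map, bright, do, hand, him, bread, meat
Segment N = 14, segment V = 13.
TTR = 13 / 14 = 0.9286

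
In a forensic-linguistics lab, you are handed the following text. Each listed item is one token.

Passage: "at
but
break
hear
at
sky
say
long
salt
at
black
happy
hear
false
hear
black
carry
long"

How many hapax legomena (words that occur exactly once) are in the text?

8

Frequencies: at:3, hear:3, long:2, black:2, but:1, break:1, sky:1, say:1, salt:1, happy:1, false:1, carry:1
Hapax (freq=1): break, but, carry, false, happy, salt, say, sky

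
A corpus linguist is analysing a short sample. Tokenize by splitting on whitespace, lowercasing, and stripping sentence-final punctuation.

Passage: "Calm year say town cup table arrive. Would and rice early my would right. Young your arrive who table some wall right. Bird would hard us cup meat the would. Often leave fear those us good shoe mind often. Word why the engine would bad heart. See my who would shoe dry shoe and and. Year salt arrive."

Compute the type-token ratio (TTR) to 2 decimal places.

N = 58 tokens, V = 38 types.
TTR = V / N = 38 / 58 = 0.66

0.66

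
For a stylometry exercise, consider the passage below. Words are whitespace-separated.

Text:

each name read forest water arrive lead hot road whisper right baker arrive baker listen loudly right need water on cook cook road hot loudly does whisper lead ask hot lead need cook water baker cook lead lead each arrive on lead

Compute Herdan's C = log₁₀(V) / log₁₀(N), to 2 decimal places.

N = 42, V = 19.
log₁₀(V) = 1.278754, log₁₀(N) = 1.623249
C = 1.278754 / 1.623249 = 0.79

0.79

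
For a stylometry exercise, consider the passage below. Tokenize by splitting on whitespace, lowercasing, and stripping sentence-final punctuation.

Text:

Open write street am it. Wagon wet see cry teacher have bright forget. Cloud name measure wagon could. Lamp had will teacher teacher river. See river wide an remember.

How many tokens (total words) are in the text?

Tokens: open, write, street, am, it, wagon, wet, see, cry, teacher, have, bright, forget, cloud, name, measure, wagon, could, lamp, had, will, teacher, teacher, river, see, river, wide, an, remember
N = 29

29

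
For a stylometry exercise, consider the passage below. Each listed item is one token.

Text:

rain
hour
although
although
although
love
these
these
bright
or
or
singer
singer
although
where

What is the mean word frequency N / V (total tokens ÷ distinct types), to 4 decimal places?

1.6667

N = 15 tokens, V = 9 types.
Mean frequency = N / V = 15 / 9 = 1.6667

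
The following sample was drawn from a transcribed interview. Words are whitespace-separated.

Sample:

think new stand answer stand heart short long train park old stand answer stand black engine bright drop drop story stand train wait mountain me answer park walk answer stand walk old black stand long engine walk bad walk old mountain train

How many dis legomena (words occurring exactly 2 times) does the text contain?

6

Frequencies: stand:7, answer:4, walk:4, train:3, old:3, long:2, park:2, black:2, engine:2, drop:2, mountain:2, think:1, new:1, heart:1, short:1, bright:1, story:1, wait:1, me:1, bad:1
Words with frequency 2: black, drop, engine, long, mountain, park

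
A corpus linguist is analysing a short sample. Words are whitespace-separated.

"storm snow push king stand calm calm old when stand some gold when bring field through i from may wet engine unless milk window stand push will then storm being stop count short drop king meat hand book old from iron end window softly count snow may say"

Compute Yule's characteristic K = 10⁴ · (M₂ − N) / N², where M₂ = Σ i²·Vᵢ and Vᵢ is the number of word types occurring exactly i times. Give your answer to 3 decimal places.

Frequencies: stand:3, storm:2, snow:2, push:2, king:2, calm:2, old:2, when:2, from:2, may:2, window:2, count:2, some:1, gold:1, bring:1, field:1, through:1, i:1, wet:1, engine:1, … (15 more, each freq 1)
N = 48. Frequency spectrum: V_1=23, V_2=11, V_3=1
M₂ = 1²·23 + 2²·11 + 3²·1 = 76
K = 10000 × (76 − 48) / 48² = 121.528

121.528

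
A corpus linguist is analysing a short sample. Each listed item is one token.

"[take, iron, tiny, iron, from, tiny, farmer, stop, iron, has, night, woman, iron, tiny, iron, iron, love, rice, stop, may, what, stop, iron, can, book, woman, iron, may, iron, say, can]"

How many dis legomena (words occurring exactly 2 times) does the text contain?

3

Frequencies: iron:9, tiny:3, stop:3, woman:2, may:2, can:2, take:1, from:1, farmer:1, has:1, night:1, love:1, rice:1, what:1, book:1, say:1
Words with frequency 2: can, may, woman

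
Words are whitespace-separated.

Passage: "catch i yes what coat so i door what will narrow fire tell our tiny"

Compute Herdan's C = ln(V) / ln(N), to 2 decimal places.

N = 15, V = 13.
ln(V) = 2.564949, ln(N) = 2.708050
C = 2.564949 / 2.708050 = 0.95

0.95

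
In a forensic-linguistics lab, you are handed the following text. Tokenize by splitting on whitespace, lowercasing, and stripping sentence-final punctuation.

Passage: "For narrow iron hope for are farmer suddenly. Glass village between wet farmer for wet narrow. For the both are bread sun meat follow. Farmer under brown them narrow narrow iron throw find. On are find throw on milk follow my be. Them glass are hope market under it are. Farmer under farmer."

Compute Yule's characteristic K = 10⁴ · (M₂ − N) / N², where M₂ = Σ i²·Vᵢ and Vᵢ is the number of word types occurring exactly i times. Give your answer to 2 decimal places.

313.28

Frequencies: are:5, farmer:5, for:4, narrow:4, under:3, iron:2, hope:2, glass:2, wet:2, follow:2, them:2, throw:2, find:2, on:2, suddenly:1, village:1, between:1, the:1, both:1, bread:1, … (8 more, each freq 1)
N = 53. Frequency spectrum: V_1=14, V_2=9, V_3=1, V_4=2, V_5=2
M₂ = 1²·14 + 2²·9 + 3²·1 + 4²·2 + 5²·2 = 141
K = 10000 × (141 − 53) / 53² = 313.28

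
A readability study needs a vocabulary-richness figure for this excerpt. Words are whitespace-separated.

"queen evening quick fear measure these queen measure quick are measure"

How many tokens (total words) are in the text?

11

Tokens: queen, evening, quick, fear, measure, these, queen, measure, quick, are, measure
N = 11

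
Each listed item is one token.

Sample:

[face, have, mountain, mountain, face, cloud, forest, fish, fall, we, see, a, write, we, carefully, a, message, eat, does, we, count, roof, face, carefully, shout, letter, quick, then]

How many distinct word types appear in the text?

Distinct types: {a, carefully, cloud, count, does, eat, face, fall, fish, forest, have, letter, message, mountain, quick, roof, see, shout, then, we, write}
V = 21

21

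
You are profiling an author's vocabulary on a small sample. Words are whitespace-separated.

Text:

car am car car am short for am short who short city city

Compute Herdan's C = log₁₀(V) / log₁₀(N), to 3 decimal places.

0.699

N = 13, V = 6.
log₁₀(V) = 0.778151, log₁₀(N) = 1.113943
C = 0.778151 / 1.113943 = 0.699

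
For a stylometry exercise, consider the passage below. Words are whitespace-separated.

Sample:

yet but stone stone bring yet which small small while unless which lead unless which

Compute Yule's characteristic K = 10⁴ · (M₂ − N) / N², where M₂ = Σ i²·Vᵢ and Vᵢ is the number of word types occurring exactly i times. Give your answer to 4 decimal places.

622.2222

Frequencies: which:3, yet:2, stone:2, small:2, unless:2, but:1, bring:1, while:1, lead:1
N = 15. Frequency spectrum: V_1=4, V_2=4, V_3=1
M₂ = 1²·4 + 2²·4 + 3²·1 = 29
K = 10000 × (29 − 15) / 15² = 622.2222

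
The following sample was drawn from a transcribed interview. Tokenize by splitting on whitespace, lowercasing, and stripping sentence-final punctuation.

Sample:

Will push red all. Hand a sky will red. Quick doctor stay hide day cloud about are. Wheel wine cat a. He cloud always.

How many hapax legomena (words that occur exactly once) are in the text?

Frequencies: will:2, red:2, a:2, cloud:2, push:1, all:1, hand:1, sky:1, quick:1, doctor:1, stay:1, hide:1, day:1, about:1, are:1, wheel:1, wine:1, cat:1, he:1, always:1
Hapax (freq=1): about, all, always, are, cat, day, doctor, hand, he, hide, push, quick, sky, stay, wheel, wine

16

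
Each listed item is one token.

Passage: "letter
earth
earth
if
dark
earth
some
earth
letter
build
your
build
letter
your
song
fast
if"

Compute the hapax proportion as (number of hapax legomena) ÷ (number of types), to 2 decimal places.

0.44

Frequencies: earth:4, letter:3, if:2, build:2, your:2, dark:1, some:1, song:1, fast:1
Hapax count = 4; type count = 9.
Ratio = 4 / 9 = 0.44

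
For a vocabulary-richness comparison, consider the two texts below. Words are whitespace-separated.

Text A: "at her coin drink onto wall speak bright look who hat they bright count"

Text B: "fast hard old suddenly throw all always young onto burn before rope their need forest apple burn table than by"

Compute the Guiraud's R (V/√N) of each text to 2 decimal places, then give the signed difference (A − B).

A: V=13, N=14, R=3.47
B: V=19, N=20, R=4.25
Difference = 3.47 − 4.25 = -0.78

-0.78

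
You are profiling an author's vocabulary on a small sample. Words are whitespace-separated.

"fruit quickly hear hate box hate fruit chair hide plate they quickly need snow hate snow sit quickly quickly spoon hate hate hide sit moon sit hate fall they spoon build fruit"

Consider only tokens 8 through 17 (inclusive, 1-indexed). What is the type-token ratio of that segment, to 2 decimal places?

Segment tokens 8–17: chair, hide, plate, they, quickly, need, snow, hate, snow, sit
Segment N = 10, segment V = 9.
TTR = 9 / 10 = 0.90

0.90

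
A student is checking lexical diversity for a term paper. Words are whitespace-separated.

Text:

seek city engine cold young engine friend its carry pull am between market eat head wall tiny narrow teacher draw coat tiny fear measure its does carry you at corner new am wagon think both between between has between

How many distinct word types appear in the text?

Distinct types: {am, at, between, both, carry, city, coat, cold, corner, does, draw, eat, engine, fear, friend, has, head, its, market, measure, narrow, new, pull, seek, teacher, think, tiny, wagon, wall, you, young}
V = 31

31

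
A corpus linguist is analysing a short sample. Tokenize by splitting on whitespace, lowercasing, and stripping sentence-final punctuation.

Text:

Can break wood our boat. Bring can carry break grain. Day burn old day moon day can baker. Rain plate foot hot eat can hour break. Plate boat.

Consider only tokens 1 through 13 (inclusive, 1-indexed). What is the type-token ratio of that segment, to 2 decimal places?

0.85

Segment tokens 1–13: can, break, wood, our, boat, bring, can, carry, break, grain, day, burn, old
Segment N = 13, segment V = 11.
TTR = 11 / 13 = 0.85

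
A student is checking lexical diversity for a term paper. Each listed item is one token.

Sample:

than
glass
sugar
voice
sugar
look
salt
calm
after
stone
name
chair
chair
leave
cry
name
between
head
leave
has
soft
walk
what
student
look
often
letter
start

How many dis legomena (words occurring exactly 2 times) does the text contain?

Frequencies: sugar:2, look:2, name:2, chair:2, leave:2, than:1, glass:1, voice:1, salt:1, calm:1, after:1, stone:1, cry:1, between:1, head:1, has:1, soft:1, walk:1, what:1, student:1, … (3 more, each freq 1)
Words with frequency 2: chair, leave, look, name, sugar

5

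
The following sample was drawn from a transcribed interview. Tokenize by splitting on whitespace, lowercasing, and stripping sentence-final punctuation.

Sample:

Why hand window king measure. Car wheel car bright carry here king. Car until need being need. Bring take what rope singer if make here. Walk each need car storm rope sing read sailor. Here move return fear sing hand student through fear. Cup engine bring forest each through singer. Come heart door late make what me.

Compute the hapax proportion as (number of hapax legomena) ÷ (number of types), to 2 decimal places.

Frequencies: car:4, here:3, need:3, hand:2, king:2, bring:2, what:2, rope:2, singer:2, make:2, each:2, sing:2, fear:2, through:2, why:1, window:1, measure:1, wheel:1, bright:1, carry:1, … (19 more, each freq 1)
Hapax count = 25; type count = 39.
Ratio = 25 / 39 = 0.64

0.64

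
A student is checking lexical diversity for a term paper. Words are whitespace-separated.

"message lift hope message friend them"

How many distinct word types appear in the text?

5

Distinct types: {friend, hope, lift, message, them}
V = 5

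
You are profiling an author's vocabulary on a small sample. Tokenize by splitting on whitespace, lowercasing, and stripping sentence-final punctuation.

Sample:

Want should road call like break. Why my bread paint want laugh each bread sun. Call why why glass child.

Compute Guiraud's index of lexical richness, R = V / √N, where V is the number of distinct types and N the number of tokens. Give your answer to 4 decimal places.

3.3541

N = 20, V = 15.
√N = 4.472136
R = 15 / 4.472136 = 3.3541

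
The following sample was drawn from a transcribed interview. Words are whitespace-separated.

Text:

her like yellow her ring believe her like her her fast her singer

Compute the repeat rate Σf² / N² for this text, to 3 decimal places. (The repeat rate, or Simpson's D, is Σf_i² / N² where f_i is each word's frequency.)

0.266

Frequencies: her:6, like:2, yellow:1, ring:1, believe:1, fast:1, singer:1
Σf² = 45; N² = 169
Repeat rate = 45 / 169 = 0.266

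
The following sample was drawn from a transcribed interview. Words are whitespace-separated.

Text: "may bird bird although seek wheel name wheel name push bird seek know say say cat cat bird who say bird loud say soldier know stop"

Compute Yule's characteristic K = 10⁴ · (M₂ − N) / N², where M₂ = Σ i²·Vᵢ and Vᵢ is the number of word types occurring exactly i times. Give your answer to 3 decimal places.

Frequencies: bird:5, say:4, seek:2, wheel:2, name:2, know:2, cat:2, may:1, although:1, push:1, who:1, loud:1, soldier:1, stop:1
N = 26. Frequency spectrum: V_1=7, V_2=5, V_4=1, V_5=1
M₂ = 1²·7 + 2²·5 + 4²·1 + 5²·1 = 68
K = 10000 × (68 − 26) / 26² = 621.302

621.302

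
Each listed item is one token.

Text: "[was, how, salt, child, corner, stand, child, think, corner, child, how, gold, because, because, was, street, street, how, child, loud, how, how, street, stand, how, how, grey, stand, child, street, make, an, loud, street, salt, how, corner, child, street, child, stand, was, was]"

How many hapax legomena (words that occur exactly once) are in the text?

Frequencies: how:8, child:7, street:6, was:4, stand:4, corner:3, salt:2, because:2, loud:2, think:1, gold:1, grey:1, make:1, an:1
Hapax (freq=1): an, gold, grey, make, think

5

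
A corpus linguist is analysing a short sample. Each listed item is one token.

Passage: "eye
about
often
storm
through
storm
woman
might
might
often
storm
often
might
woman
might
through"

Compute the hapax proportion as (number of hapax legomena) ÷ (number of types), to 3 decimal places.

Frequencies: might:4, often:3, storm:3, through:2, woman:2, eye:1, about:1
Hapax count = 2; type count = 7.
Ratio = 2 / 7 = 0.286

0.286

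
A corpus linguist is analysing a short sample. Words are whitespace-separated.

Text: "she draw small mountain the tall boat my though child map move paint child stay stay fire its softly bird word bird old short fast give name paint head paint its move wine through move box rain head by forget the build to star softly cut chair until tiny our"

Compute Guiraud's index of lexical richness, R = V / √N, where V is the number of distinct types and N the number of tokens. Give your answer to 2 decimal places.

N = 50, V = 39.
√N = 7.071068
R = 39 / 7.071068 = 5.52

5.52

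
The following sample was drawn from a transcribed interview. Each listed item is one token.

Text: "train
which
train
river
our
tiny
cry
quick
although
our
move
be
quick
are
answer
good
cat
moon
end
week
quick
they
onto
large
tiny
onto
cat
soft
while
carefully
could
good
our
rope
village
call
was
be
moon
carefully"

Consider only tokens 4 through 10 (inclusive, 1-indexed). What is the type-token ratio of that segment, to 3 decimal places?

Segment tokens 4–10: river, our, tiny, cry, quick, although, our
Segment N = 7, segment V = 6.
TTR = 6 / 7 = 0.857

0.857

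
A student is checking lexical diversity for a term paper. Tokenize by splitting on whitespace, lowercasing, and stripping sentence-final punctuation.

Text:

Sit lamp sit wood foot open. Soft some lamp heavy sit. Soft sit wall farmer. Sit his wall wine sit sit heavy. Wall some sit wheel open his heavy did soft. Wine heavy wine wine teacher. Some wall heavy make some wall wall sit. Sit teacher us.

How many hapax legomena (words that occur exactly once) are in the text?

Frequencies: sit:10, wall:6, heavy:5, some:4, wine:4, soft:3, lamp:2, open:2, his:2, teacher:2, wood:1, foot:1, farmer:1, wheel:1, did:1, make:1, us:1
Hapax (freq=1): did, farmer, foot, make, us, wheel, wood

7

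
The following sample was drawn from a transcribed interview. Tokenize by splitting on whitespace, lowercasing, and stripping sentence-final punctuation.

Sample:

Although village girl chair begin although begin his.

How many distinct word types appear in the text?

6

Distinct types: {although, begin, chair, girl, his, village}
V = 6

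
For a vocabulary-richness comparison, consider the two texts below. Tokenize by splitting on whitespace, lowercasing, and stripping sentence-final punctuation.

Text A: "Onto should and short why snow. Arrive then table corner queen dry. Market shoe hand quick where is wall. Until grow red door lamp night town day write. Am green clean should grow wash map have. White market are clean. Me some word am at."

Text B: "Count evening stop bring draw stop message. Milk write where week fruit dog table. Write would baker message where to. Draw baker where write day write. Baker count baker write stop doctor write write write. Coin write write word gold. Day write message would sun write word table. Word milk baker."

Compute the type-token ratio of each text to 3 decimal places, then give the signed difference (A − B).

0.458

TTR(A) = 40/45 = 0.889
TTR(B) = 22/51 = 0.431
Difference = 0.889 − 0.431 = 0.458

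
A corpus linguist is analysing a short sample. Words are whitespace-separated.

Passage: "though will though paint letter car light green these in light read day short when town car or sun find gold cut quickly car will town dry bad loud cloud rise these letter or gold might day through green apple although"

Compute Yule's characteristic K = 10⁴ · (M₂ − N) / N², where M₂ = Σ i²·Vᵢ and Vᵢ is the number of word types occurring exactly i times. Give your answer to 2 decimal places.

154.67

Frequencies: car:3, though:2, will:2, letter:2, light:2, green:2, these:2, day:2, town:2, or:2, gold:2, paint:1, in:1, read:1, short:1, when:1, sun:1, find:1, cut:1, quickly:1, … (9 more, each freq 1)
N = 41. Frequency spectrum: V_1=18, V_2=10, V_3=1
M₂ = 1²·18 + 2²·10 + 3²·1 = 67
K = 10000 × (67 − 41) / 41² = 154.67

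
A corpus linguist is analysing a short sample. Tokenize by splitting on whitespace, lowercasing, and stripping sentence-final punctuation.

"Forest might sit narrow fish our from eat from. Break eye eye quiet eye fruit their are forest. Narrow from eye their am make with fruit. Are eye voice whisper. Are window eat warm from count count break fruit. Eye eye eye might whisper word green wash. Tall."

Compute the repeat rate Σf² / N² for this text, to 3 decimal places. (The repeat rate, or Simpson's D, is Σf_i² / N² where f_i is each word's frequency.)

0.063

Frequencies: eye:8, from:4, fruit:3, are:3, forest:2, might:2, narrow:2, eat:2, break:2, their:2, whisper:2, count:2, sit:1, fish:1, our:1, quiet:1, am:1, make:1, with:1, voice:1, … (6 more, each freq 1)
Σf² = 144; N² = 2304
Repeat rate = 144 / 2304 = 0.063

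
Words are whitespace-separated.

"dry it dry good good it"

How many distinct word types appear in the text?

3

Distinct types: {dry, good, it}
V = 3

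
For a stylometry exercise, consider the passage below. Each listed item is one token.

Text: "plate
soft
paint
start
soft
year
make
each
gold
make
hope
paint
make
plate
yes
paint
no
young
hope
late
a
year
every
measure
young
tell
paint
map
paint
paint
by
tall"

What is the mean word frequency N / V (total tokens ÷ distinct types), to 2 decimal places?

N = 32 tokens, V = 20 types.
Mean frequency = N / V = 32 / 20 = 1.60

1.60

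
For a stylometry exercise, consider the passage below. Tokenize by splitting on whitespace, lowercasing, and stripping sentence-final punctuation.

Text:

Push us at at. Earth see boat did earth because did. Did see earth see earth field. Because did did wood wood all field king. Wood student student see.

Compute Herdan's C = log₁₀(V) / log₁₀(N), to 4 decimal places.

N = 29, V = 13.
log₁₀(V) = 1.113943, log₁₀(N) = 1.462398
C = 1.113943 / 1.462398 = 0.7617

0.7617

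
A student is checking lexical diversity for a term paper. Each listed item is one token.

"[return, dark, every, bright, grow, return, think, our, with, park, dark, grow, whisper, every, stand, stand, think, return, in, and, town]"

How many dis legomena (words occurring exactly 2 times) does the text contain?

Frequencies: return:3, dark:2, every:2, grow:2, think:2, stand:2, bright:1, our:1, with:1, park:1, whisper:1, in:1, and:1, town:1
Words with frequency 2: dark, every, grow, stand, think

5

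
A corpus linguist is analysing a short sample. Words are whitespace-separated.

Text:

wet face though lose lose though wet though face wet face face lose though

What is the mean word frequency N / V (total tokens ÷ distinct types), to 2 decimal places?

N = 14 tokens, V = 4 types.
Mean frequency = N / V = 14 / 4 = 3.50

3.50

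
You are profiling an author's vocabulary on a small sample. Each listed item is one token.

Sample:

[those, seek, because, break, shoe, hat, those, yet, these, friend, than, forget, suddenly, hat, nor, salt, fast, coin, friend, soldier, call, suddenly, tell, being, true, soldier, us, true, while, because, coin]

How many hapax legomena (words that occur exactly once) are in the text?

Frequencies: those:2, because:2, hat:2, friend:2, suddenly:2, coin:2, soldier:2, true:2, seek:1, break:1, shoe:1, yet:1, these:1, than:1, forget:1, nor:1, salt:1, fast:1, call:1, tell:1, … (3 more, each freq 1)
Hapax (freq=1): being, break, call, fast, forget, nor, salt, seek, shoe, tell, than, these, us, while, yet

15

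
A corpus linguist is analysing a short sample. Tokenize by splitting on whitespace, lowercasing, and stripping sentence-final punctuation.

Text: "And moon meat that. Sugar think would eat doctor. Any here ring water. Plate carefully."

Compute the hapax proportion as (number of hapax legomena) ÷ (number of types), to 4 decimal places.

1.0000

Frequencies: and:1, moon:1, meat:1, that:1, sugar:1, think:1, would:1, eat:1, doctor:1, any:1, here:1, ring:1, water:1, plate:1, carefully:1
Hapax count = 15; type count = 15.
Ratio = 15 / 15 = 1.0000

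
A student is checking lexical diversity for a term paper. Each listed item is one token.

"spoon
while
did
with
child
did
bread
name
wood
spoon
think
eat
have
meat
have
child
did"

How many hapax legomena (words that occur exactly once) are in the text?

8

Frequencies: did:3, spoon:2, child:2, have:2, while:1, with:1, bread:1, name:1, wood:1, think:1, eat:1, meat:1
Hapax (freq=1): bread, eat, meat, name, think, while, with, wood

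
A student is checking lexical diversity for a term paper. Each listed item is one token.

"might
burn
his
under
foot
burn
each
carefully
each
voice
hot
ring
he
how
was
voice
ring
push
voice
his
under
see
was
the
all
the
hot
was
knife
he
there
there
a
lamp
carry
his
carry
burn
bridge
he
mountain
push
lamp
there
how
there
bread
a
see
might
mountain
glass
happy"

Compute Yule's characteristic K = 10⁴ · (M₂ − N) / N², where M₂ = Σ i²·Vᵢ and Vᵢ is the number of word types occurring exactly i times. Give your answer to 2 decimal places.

Frequencies: there:4, burn:3, his:3, voice:3, he:3, was:3, might:2, under:2, each:2, hot:2, ring:2, how:2, push:2, see:2, the:2, a:2, lamp:2, carry:2, mountain:2, foot:1, … (7 more, each freq 1)
N = 53. Frequency spectrum: V_1=8, V_2=13, V_3=5, V_4=1
M₂ = 1²·8 + 2²·13 + 3²·5 + 4²·1 = 121
K = 10000 × (121 − 53) / 53² = 242.08

242.08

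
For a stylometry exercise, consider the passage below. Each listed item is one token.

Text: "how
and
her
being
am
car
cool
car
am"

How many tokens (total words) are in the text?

Tokens: how, and, her, being, am, car, cool, car, am
N = 9

9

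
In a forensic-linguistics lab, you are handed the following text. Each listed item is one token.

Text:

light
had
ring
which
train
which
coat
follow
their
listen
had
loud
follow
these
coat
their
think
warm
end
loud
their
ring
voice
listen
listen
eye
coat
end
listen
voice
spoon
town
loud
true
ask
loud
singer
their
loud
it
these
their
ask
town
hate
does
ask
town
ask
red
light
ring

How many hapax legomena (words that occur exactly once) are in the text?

Frequencies: their:5, loud:5, listen:4, ask:4, ring:3, coat:3, town:3, light:2, had:2, which:2, follow:2, these:2, end:2, voice:2, train:1, think:1, warm:1, eye:1, spoon:1, true:1, … (5 more, each freq 1)
Hapax (freq=1): does, eye, hate, it, red, singer, spoon, think, train, true, warm

11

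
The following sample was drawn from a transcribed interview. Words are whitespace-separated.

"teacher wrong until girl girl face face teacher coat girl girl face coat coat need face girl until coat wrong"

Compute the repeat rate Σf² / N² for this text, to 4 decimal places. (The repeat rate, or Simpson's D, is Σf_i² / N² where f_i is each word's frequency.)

Frequencies: girl:5, face:4, coat:4, teacher:2, wrong:2, until:2, need:1
Σf² = 70; N² = 400
Repeat rate = 70 / 400 = 0.1750

0.1750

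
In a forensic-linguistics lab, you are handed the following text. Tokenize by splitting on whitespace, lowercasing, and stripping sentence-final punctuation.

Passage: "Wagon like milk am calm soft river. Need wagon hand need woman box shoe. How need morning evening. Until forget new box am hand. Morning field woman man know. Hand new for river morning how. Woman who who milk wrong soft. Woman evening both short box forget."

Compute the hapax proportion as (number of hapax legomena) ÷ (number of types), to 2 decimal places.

Frequencies: woman:4, need:3, hand:3, box:3, morning:3, wagon:2, milk:2, am:2, soft:2, river:2, how:2, evening:2, forget:2, new:2, who:2, like:1, calm:1, shoe:1, until:1, field:1, … (6 more, each freq 1)
Hapax count = 11; type count = 26.
Ratio = 11 / 26 = 0.42

0.42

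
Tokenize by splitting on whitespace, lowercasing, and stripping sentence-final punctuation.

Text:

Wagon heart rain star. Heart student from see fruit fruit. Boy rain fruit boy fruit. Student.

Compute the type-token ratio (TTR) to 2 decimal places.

N = 16 tokens, V = 9 types.
TTR = V / N = 9 / 16 = 0.56

0.56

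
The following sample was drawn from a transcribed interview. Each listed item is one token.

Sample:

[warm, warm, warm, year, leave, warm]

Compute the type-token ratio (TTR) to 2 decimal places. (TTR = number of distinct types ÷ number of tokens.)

0.50

N = 6 tokens, V = 3 types.
TTR = V / N = 3 / 6 = 0.50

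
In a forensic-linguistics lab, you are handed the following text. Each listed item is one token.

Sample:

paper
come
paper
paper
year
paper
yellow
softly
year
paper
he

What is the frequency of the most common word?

Frequencies: paper:5, year:2, come:1, yellow:1, softly:1, he:1
Most common: 'paper' with frequency 5.

5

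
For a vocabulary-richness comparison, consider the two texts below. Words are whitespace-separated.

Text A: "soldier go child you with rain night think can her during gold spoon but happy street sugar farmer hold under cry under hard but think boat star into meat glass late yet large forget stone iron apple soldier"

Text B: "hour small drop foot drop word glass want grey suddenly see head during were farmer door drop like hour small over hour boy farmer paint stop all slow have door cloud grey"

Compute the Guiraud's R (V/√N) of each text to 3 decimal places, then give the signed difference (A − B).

A: V=34, N=38, R=5.516
B: V=24, N=32, R=4.243
Difference = 5.516 − 4.243 = 1.273

1.273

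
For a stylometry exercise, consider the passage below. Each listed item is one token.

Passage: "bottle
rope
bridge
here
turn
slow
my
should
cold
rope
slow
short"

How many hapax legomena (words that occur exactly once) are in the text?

8

Frequencies: rope:2, slow:2, bottle:1, bridge:1, here:1, turn:1, my:1, should:1, cold:1, short:1
Hapax (freq=1): bottle, bridge, cold, here, my, short, should, turn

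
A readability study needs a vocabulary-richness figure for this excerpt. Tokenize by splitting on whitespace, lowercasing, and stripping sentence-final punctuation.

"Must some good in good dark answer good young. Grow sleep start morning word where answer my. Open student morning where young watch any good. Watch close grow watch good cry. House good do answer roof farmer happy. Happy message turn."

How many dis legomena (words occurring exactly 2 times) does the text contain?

5

Frequencies: good:6, answer:3, watch:3, young:2, grow:2, morning:2, where:2, happy:2, must:1, some:1, in:1, dark:1, sleep:1, start:1, word:1, my:1, open:1, student:1, any:1, close:1, … (7 more, each freq 1)
Words with frequency 2: grow, happy, morning, where, young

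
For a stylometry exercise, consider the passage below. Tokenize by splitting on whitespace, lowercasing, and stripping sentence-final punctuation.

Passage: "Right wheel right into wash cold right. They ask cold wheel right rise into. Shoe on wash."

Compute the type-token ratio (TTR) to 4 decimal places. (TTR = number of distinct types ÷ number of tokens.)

N = 17 tokens, V = 10 types.
TTR = V / N = 10 / 17 = 0.5882

0.5882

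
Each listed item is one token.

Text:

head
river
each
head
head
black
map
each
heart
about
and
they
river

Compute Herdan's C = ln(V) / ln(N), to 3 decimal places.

0.857

N = 13, V = 9.
ln(V) = 2.197225, ln(N) = 2.564949
C = 2.197225 / 2.564949 = 0.857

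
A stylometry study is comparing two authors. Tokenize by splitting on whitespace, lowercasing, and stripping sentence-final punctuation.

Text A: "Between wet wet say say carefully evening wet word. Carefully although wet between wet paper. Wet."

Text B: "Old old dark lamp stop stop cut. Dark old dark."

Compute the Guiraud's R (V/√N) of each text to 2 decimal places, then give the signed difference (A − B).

A: V=8, N=16, R=2.00
B: V=5, N=10, R=1.58
Difference = 2.00 − 1.58 = 0.42

0.42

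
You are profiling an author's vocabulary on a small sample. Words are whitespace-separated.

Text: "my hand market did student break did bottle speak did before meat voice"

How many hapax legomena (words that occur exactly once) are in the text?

10

Frequencies: did:3, my:1, hand:1, market:1, student:1, break:1, bottle:1, speak:1, before:1, meat:1, voice:1
Hapax (freq=1): before, bottle, break, hand, market, meat, my, speak, student, voice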